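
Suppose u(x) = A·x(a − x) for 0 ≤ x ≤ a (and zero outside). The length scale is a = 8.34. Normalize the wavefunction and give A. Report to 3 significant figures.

Require ∫ |u|² dx = 1 over the whole domain.
∫|u|² dx = A²·(a^5/30).
Hence A² = 1/[a^5/30].
Plugging in a = 8.34 yields A = 0.02727.

A ≈ 0.0273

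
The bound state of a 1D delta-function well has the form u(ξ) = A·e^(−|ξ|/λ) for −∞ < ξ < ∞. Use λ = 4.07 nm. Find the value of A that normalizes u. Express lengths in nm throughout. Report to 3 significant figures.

The normalization condition is ∫|u|² dξ = 1 from −∞ to ∞.
With ∫₀^∞ ξ^0 e^(−αξ) dξ = 0!/α^1, carrying out the integral gives A² · λ.
Substituting λ = 4.07 gives A² = 0.2457, so A = 0.4957.

A ≈ 0.496 nm^(-1/2)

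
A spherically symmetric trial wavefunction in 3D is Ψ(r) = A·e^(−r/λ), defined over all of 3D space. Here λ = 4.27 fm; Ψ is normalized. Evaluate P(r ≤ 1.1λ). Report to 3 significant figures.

P ≈ 0.377

P = ∫ |Ψ|² 4πr² dr over r ≤ 1.1λ.
Normalization gives A² = 1/(π·λ^3).
Let u = r/λ; then A², 4π and the length scale all cancel, so P = ∫_{0}^{1.1} u^2·e^(-2·u) du ÷ ∫_{0}^{∞} u^2·e^(-2·u) du.
An antiderivative of u^2·e^(-2·u) is -(2·u^2 + 2·u + 1)·e^(-2·u)/4; evaluating from 0 to 1.1 gives 1/4 - 281·e^(-11/5)/200, while the full integral is 1/4.
The region integral divided by the full integral gives P = 0.3773.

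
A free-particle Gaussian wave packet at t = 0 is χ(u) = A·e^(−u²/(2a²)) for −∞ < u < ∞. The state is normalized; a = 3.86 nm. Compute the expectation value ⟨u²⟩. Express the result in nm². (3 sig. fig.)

By definition ⟨u²⟩ = ∫ u^2 |χ(u)|² du.
Differentiating ∫e^(−αu²) du = √(π/α) under α to get the higher moments, evaluating both integrals, ⟨u²⟩ = a^2/2.
With a = 3.86, ⟨u^2⟩ = 7.450.

⟨u^2⟩ ≈ 7.45 nm^2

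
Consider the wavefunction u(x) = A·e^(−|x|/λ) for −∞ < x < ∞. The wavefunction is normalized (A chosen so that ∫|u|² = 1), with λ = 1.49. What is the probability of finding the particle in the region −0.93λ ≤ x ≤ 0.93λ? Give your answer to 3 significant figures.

P ≈ 0.844

P = ∫_{−0.93λ}^{0.93λ} |u(x)|² dx.
Since A² = 1/(λ), this is the region integral divided by the full normalization integral.
Both integrals are even about x = 0, so only the x ≥ 0 halves are needed (the factors of 2 cancel). In terms of t = x/λ (A² and the length scale cancel between numerator and denominator), P = [∫_{0}^{0.93} e^(-2·t) dt] / [∫_{0}^{∞} e^(-2·t) dt].
With ∫ e^(-2·t) dt = -e^(-2·t)/2 + C, the region integral is 1/2 - e^(-93/50)/2 and the full one is 1/2.
Taking the ratio, P = 0.8443.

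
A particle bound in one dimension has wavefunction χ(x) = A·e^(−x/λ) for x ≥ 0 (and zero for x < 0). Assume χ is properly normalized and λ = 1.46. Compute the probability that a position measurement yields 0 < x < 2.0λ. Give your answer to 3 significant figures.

P = ∫_{0}^{2.0λ} |χ(x)|² dx.
With A² fixed by ∫|χ|² = 1, i.e. A² = (λ/2)^(−1), substitute and integrate.
In terms of u = x/λ (A² and the length scale cancel between numerator and denominator), P = [∫_{0}^{2.0} e^(-2·u) du] / [∫_{0}^{∞} e^(-2·u) du].
An antiderivative of e^(-2·u) is -e^(-2·u)/2; evaluating from 0 to 2.0 gives 1/2 - e^(-4)/2, while the full integral is 1/2.
Evaluating gives P = 0.9817.

P ≈ 0.982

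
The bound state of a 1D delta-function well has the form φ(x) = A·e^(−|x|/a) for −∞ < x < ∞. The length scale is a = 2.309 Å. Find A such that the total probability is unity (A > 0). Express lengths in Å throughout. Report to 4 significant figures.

A ≈ 0.6581 Å^(-1/2)

The normalization condition is ∫|φ|² dx = 1 from −∞ to ∞.
With ∫₀^∞ x^0 e^(−αx) dx = 0!/α^1, ∫|φ|² dx = A²·(a).
Setting this equal to 1 gives A² = 1/(a).
Substituting a = 2.309 gives A² = 0.43309, so A = 0.65809.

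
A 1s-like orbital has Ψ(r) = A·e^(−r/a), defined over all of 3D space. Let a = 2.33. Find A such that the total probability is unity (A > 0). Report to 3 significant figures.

We need A² ∫|f|² 4πr² dr = 1, taking the integral from 0 to ∞.
In 3D with spherical symmetry the volume element is 4πr² dr.
With ∫₀^∞ r^2 e^(−αr) dr = 2!/α^3, ∫|Ψ|² 4πr² dr = A²·(π·a^3).
With a = 2.33: A² = 0.02516 and A = 0.1586.

A ≈ 0.159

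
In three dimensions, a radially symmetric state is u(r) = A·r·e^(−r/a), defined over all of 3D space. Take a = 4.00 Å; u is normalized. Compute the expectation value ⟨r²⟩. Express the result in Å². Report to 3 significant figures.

⟨r^2⟩ ≈ 120 Å^2

The expectation value is the |u|²-weighted average of r^2: ∫ r^2|u|² 4πr² dr.
With ∫₀^∞ r^6 e^(−αr) dr = 6!/α^7, the ratio of the moment integral to the normalization integral gives ⟨r²⟩ = 15·a^2/2.
Putting a = 4.00 gives 120.0.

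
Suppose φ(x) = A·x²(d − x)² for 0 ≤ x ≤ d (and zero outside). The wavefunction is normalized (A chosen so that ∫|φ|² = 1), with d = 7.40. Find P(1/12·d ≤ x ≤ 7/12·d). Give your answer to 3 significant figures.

P ≈ 0.697

|φ|² is the probability density, so P = ∫_{1/12·d}^{7/12·d} |φ|² dx.
Since A² = 1/(d^9/630), this is the region integral divided by the full normalization integral.
In terms of u = x/d (A² and the length scale cancel between numerator and denominator), P = [∫_{1/12}^{7/12} u^4·(1 - u)^4 du] / [∫_{0}^{1} u^4·(1 - u)^4 du].
An antiderivative of u^4·(1 - u)^4 is u^5·(70·u^4 - 315·u^3 + 540·u^2 - 420·u + 126)/630; evaluating from 1/12 to 7/12 gives ≈ 0.0011068, while the full integral is 1/630.
Evaluating gives P = 0.6973.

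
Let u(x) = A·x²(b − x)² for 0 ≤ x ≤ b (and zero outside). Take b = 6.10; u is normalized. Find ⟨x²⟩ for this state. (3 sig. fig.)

⟨x^2⟩ ≈ 10.1

By definition ⟨x²⟩ = ∫ x^2 |u(x)|² dx.
Evaluating both integrals, ⟨x²⟩ = 3·b^2/11.
With b = 6.10, ⟨x^2⟩ = 10.15.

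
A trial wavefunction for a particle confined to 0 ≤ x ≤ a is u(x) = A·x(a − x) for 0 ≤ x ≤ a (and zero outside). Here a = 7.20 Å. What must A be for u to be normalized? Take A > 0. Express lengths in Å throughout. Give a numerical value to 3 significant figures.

A ≈ 0.0394 Å^(-5/2)

The normalization condition is ∫|u|² dx = 1 from 0 to a.
Carrying out the integral gives A² · a^5/30.
Hence A² = 1/[a^5/30].
Substituting a = 7.20 gives A² = 0.001550, so A = 0.03938.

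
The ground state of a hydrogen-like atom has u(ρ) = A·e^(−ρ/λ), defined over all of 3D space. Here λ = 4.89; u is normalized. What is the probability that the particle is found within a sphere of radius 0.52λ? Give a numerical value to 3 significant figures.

P ≈ 0.0878

Integrate the radial probability density 4πρ²|u|² over ρ ≤ 0.52λ.
A² is fixed by ∫₀^∞ 4πρ²|u|² dρ = 1, i.e. A² = (π·λ^3)^(−1).
Substituting t = ρ/λ, A², 4π and the length scale all cancel in the ratio: P = ∫_{0}^{0.52} t^2·e^(-2·t) dt / ∫_{0}^{∞} t^2·e^(-2·t) dt.
An antiderivative of t^2·e^(-2·t) is -(2·t^2 + 2·t + 1)·e^(-2·t)/4; evaluating from 0 to 0.52 gives 1/4 - 1613·e^(-26/25)/2500, while the full integral is 1/4.
The region integral divided by the full integral gives P = 0.08780.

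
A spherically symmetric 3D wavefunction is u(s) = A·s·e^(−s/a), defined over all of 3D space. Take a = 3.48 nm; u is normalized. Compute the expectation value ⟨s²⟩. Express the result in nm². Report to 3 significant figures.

⟨s²⟩ = ∫ s^2 |u|² 4πs² ds over the full domain.
Evaluating both integrals, ⟨s²⟩ = 15·a^2/2.
With a = 3.48, ⟨s^2⟩ = 90.83.

⟨s^2⟩ ≈ 90.8 nm^2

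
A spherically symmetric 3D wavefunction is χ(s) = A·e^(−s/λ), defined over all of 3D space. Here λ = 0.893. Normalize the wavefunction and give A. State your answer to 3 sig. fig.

A ≈ 0.669

The normalization condition is ∫|χ|² 4πs² ds = 1 from 0 to ∞.
(Spherical symmetry: dV = 4πs² ds.)
∫|χ|² 4πs² ds = A²·(π·λ^3).
Setting this equal to 1 gives A² = 1/(π·λ^3).
With λ = 0.893: A² = 0.4470 and A = 0.6686.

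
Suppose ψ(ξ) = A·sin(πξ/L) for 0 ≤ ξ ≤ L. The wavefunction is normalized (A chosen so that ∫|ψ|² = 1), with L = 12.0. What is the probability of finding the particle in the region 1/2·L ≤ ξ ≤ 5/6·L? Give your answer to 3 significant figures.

P ≈ 0.471

P = ∫_{1/2·L}^{5/6·L} |ψ(ξ)|² dξ.
Since A² = 1/(L/2), this is the region integral divided by the full normalization integral.
In terms of u = ξ/L (A² and the length scale cancel between numerator and denominator), P = [∫_{1/2}^{5/6} sin(π·u)^2 du] / [∫_{0}^{1} sin(π·u)^2 du].
With ∫ sin(π·u)^2 du = u/2 - sin(2·π·u)/(4·π) + C, the region integral is √(3)/(8·π) + 1/6 and the full one is 1/2.
The result is P = (√(3)/4 + π/3)/π.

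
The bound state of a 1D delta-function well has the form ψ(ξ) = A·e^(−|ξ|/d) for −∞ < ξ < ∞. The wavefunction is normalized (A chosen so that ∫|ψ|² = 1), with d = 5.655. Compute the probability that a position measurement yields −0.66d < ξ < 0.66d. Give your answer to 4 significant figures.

The probability is P = ∫ |ψ|² dξ over [−0.66d, 0.66d].
Since A² = 1/(d), this is the region integral divided by the full normalization integral.
Both integrals are even about ξ = 0, so only the ξ ≥ 0 halves are needed (the factors of 2 cancel). Let u = ξ/d; then A² and the length scale cancel, so P = ∫_{0}^{0.66} e^(-2·u) du ÷ ∫_{0}^{∞} e^(-2·u) du.
With ∫ e^(-2·u) du = -e^(-2·u)/2 + C, the region integral is 1/2 - e^(-33/25)/2 and the full one is 1/2.
Taking the ratio, P = 0.73286.

P ≈ 0.7329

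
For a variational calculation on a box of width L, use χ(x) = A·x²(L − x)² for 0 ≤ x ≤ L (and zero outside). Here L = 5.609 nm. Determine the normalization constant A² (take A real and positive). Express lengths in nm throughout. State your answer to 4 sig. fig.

Normalization requires ∫|χ|² dx = 1, integrated from 0 to L.
∫|χ|² dx = A²·(L^9/630).
Hence A² = 1/[L^9/630].
Plugging in L = 5.609 yields A = 0.010707.

A^2 ≈ 0.0001146 nm^(-9)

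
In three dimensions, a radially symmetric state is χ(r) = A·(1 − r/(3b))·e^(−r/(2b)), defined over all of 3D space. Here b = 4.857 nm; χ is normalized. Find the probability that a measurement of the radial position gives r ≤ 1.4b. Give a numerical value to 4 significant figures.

P = ∫ |χ|² 4πr² dr over r ≤ 1.4b.
Normalization gives A² = 1/(8·π·b^3/3).
Substituting u = r/b, A², 4π and the length scale all cancel in the ratio: P = ∫_{0}^{1.4} u^2·(1 - u/3)^2·e^(-u) du / ∫_{0}^{∞} u^2·(1 - u/3)^2·e^(-u) du.
With ∫ u^2·(1 - u/3)^2·e^(-u) du = (-u^4 + 2·u^3 - 3·u^2 - 6·u - 6)·e^(-u)/9 + C, the region integral is 2/3 - 1294·e^(-7/5)/625 and the full one is 2/3.
This evaluates to P = 0.23417.

P ≈ 0.2342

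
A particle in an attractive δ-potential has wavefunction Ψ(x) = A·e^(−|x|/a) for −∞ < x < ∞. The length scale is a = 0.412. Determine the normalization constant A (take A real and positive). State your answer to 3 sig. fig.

We need A² ∫|f|² dx = 1, taking the integral from −∞ to ∞.
With Ψ = A·e^(−|x|/a), the integral evaluates to A²·[a].
Substituting a = 0.412 gives A² = 2.427, so A = 1.558.

A ≈ 1.56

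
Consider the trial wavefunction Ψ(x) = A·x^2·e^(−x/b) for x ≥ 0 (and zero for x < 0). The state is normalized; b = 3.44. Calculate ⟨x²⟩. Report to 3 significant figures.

⟨x²⟩ = ∫ x^2 |Ψ|² dx over the full domain.
With ∫₀^∞ x^6 e^(−αx) dx = 6!/α^7, since the A² factors cancel between numerator and denominator, ⟨x²⟩ = 15·b^2/2.
Putting b = 3.44 gives 88.75.

⟨x^2⟩ ≈ 88.8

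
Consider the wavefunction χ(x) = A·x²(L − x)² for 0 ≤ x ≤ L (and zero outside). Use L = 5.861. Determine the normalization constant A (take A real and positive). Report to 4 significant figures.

A ≈ 0.008786

The normalization condition is ∫|χ|² dx = 1 from 0 to L.
Expanding the polynomial and integrating term by term, with χ = A·x²(L − x)², the integral evaluates to A²·[L^9/630].
Setting this equal to 1 gives A² = 1/(L^9/630).
Substituting L = 5.861 gives A² = 0.000077196, so A = 0.0087861.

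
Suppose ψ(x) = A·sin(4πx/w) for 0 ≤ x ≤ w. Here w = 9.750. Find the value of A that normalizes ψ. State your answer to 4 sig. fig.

A ≈ 0.4529

The normalization condition is ∫|ψ|² dx = 1 from 0 to w.
∫|ψ|² dx = A²·(w/2).
Plugging in w = 9.750 yields A = 0.45291.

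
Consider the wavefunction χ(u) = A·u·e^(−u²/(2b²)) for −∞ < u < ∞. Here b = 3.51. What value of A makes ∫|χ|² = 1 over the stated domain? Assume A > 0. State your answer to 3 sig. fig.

A ≈ 0.162

The normalization condition is ∫|χ|² du = 1 from −∞ to ∞.
With χ = A·u·e^(−u²/(2b²)), the integral evaluates to A²·[√(π)·b^3/2].
Hence A² = 1/[√(π)·b^3/2].
Substituting b = 3.51 gives A² = 0.02609, so A = 0.1615.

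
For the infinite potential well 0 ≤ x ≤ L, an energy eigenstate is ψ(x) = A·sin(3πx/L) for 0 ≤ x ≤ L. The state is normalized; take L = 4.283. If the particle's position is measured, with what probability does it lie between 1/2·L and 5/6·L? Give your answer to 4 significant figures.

The probability is P = ∫ |ψ|² dx over [1/2·L, 5/6·L].
Since A² = 1/(L/2), this is the region integral divided by the full normalization integral.
In terms of u = x/L (A² and the length scale cancel between numerator and denominator), P = [∫_{1/2}^{5/6} sin(3·π·u)^2 du] / [∫_{0}^{1} sin(3·π·u)^2 du].
An antiderivative of sin(3·π·u)^2 is u/2 - sin(6·π·u)/(12·π); evaluating from 1/2 to 5/6 gives 1/6, while the full integral is 1/2.
This works out to P = 1/3.

P ≈ 0.3333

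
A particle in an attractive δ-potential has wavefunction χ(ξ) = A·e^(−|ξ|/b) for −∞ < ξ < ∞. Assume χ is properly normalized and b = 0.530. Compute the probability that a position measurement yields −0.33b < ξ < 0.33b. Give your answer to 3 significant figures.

P ≈ 0.483

|χ|² is the probability density, so P = ∫_{−0.33b}^{0.33b} |χ|² dξ.
The normalization integral ∫|χ|²dξ over the whole domain equals b·A², and A² cancels in the ratio.
By symmetry take twice the ξ ≥ 0 contribution in numerator and denominator; the 2's cancel. Substituting u = ξ/b, A² and the length scale cancel in the ratio: P = ∫_{0}^{0.33} e^(-2·u) du / ∫_{0}^{∞} e^(-2·u) du.
With ∫ e^(-2·u) du = -e^(-2·u)/2 + C, the region integral is 1/2 - e^(-33/50)/2 and the full one is 1/2.
Evaluating gives P = 0.4831.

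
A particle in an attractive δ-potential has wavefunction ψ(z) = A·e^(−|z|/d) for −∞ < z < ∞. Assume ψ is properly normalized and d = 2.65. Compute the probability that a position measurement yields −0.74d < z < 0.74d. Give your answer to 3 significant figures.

P = ∫_{−0.74d}^{0.74d} |ψ(z)|² dz.
With A² fixed by ∫|ψ|² = 1, i.e. A² = (d)^(−1), substitute and integrate.
By symmetry take twice the z ≥ 0 contribution in numerator and denominator; the 2's cancel. Substituting u = z/d, A² and the length scale cancel in the ratio: P = ∫_{0}^{0.74} e^(-2·u) du / ∫_{0}^{∞} e^(-2·u) du.
With ∫ e^(-2·u) du = -e^(-2·u)/2 + C, the region integral is 1/2 - e^(-37/25)/2 and the full one is 1/2.
The result is P = 0.7724.

P ≈ 0.772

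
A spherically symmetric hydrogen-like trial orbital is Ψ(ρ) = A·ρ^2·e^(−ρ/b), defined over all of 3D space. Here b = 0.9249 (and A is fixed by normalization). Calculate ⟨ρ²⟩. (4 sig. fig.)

The expectation value is the |Ψ|²-weighted average of ρ^2: ∫ ρ^2|Ψ|² 4πρ² dρ.
Evaluating both integrals, ⟨ρ²⟩ = 14·b^2.
With b = 0.9249, ⟨ρ^2⟩ = 11.976.

⟨ρ^2⟩ ≈ 11.98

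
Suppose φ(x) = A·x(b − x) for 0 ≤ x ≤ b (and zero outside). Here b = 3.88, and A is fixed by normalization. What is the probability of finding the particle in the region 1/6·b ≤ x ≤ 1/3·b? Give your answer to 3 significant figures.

P ≈ 0.174

The probability is P = ∫ |φ|² dx over [1/6·b, 1/3·b].
The normalization integral ∫|φ|²dx over the whole domain equals b^5/30·A², and A² cancels in the ratio.
Substituting u = x/b, A² and the length scale cancel in the ratio: P = ∫_{1/6}^{1/3} u^2·(1 - u)^2 du / ∫_{0}^{1} u^2·(1 - u)^2 du.
An antiderivative of u^2·(1 - u)^2 is u^3·(6·u^2 - 15·u + 10)/30; evaluating from 1/6 to 1/3 gives ≈ 0.0058128, while the full integral is 1/30.
This works out to P = 113/648.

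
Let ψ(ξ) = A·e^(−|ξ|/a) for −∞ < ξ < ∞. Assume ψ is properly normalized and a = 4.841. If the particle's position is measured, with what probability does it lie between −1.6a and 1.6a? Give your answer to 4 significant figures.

|ψ|² is the probability density, so P = ∫_{−1.6a}^{1.6a} |ψ|² dξ.
Since A² = 1/(a), this is the region integral divided by the full normalization integral.
Both integrals are even about ξ = 0, so only the ξ ≥ 0 halves are needed (the factors of 2 cancel). Substituting u = ξ/a, A² and the length scale cancel in the ratio: P = ∫_{0}^{1.6} e^(-2·u) du / ∫_{0}^{∞} e^(-2·u) du.
With ∫ e^(-2·u) du = -e^(-2·u)/2 + C, the region integral is 1/2 - e^(-16/5)/2 and the full one is 1/2.
Evaluating gives P = 0.95924.

P ≈ 0.9592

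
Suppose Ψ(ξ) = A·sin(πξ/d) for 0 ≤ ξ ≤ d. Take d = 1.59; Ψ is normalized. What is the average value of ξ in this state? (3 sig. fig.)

⟨ξ⟩ = ∫ ξ |Ψ|² dξ over the full domain.
Using sin²θ = (1 − cos 2θ)/2, evaluating both integrals, ⟨ξ⟩ = d/2.
With d = 1.59, ⟨ξ⟩ = 0.7950.

⟨ξ⟩ ≈ 0.795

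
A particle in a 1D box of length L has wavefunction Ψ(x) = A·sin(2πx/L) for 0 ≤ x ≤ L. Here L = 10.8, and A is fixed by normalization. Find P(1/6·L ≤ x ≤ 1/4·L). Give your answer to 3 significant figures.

P ≈ 0.152

P = ∫_{1/6·L}^{1/4·L} |Ψ(x)|² dx.
With A² fixed by ∫|Ψ|² = 1, i.e. A² = (L/2)^(−1), substitute and integrate.
Substituting u = x/L, A² and the length scale cancel in the ratio: P = ∫_{1/6}^{1/4} sin(2·π·u)^2 du / ∫_{0}^{1} sin(2·π·u)^2 du.
Using ∫ sin(2·π·u)^2 du = u/2 - sin(4·π·u)/(8·π), the numerator is √(3)/(16·π) + 1/24 and the denominator is 1/2.
Taking the ratio, P = (√(3)/8 + π/12)/π.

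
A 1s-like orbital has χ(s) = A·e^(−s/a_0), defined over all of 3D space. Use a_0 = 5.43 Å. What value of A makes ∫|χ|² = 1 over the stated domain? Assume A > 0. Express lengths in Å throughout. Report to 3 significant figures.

A ≈ 0.0446 Å^(-3/2)

Normalization requires ∫|χ|² 4πs² ds = 1, integrated from 0 to ∞.
(Spherical symmetry: dV = 4πs² ds.)
Using ∫₀^∞ sⁿ e^(−αs) ds = n!/αⁿ⁺¹, ∫|χ|² 4πs² ds = A²·(π·a_0^3).
With a_0 = 5.43: A² = 0.001988 and A = 0.04459.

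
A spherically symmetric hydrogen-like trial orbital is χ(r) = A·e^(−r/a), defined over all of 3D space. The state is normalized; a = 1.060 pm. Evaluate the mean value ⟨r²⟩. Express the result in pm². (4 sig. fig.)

⟨r²⟩ = ∫ r^2 |χ|² 4πr² dr over the full domain.
Using ∫₀^∞ rⁿ e^(−αr) dr = n!/αⁿ⁺¹, evaluating both integrals, ⟨r²⟩ = 3·a^2.
With a = 1.060, ⟨r^2⟩ = 3.3708.

⟨r^2⟩ ≈ 3.371 pm^2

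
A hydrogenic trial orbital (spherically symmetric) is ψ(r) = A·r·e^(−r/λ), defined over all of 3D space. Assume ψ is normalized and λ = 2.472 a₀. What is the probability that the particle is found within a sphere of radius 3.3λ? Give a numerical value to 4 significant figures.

P ≈ 0.7873

Integrate the radial probability density 4πr²|ψ|² over r ≤ 3.3λ.
A² is fixed by ∫₀^∞ 4πr²|ψ|² dr = 1, i.e. A² = (3·π·λ^5)^(−1).
In terms of u = r/λ (A², 4π and the length scale all cancel between numerator and denominator), P = [∫_{0}^{3.3} u^4·e^(-2·u) du] / [∫_{0}^{∞} u^4·e^(-2·u) du].
Using ∫ u^4·e^(-2·u) du = -(u^4/2 + u^3 + 3·u^2/2 + 3·u/2 + 3/4)·e^(-2·u), the numerator is ≈ 0.590472 and the denominator is 3/4.
The region integral divided by the full integral gives P = 0.78730.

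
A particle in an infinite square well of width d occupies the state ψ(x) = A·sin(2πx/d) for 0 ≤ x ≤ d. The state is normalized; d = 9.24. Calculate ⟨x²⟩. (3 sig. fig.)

The expectation value is the |ψ|²-weighted average of x^2: ∫ x^2|ψ|² dx.
With ∫₀^d sin²(nπx/d) dx = d/2, the ratio of the moment integral to the normalization integral gives ⟨x²⟩ = -d^2/(8·π^2) + d^2/3.
Putting d = 9.24 gives 27.38.

⟨x^2⟩ ≈ 27.4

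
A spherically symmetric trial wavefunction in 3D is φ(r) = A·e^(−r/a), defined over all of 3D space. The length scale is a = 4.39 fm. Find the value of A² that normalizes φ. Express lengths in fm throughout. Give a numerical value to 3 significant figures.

Require ∫ |φ|² 4πr² dr = 1 over the whole domain.
In 3D with spherical symmetry the volume element is 4πr² dr.
Using ∫₀^∞ rⁿ e^(−αr) dr = n!/αⁿ⁺¹, with φ = A·e^(−r/a), the integral evaluates to A²·[π·a^3].
So A² = (π·a^3)^(−1).
Substituting a = 4.39 gives A² = 0.003762, so A = 0.06134.

A^2 ≈ 0.00376 fm^(-3)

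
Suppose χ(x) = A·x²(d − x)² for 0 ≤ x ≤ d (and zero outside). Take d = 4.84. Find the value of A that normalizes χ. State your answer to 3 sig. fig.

A ≈ 0.0208

Normalization requires ∫|χ|² dx = 1, integrated from 0 to d.
Expanding the polynomial and integrating term by term, ∫|χ|² dx = A²·(d^9/630).
Setting this equal to 1 gives A² = 1/(d^9/630).
Plugging in d = 4.84 yields A = 0.02079.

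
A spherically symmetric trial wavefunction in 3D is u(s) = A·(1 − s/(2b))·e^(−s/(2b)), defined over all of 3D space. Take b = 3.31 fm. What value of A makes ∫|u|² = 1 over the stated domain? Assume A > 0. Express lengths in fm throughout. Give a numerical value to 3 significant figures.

Normalization requires ∫|u|² 4πs² ds = 1, integrated from 0 to ∞.
(Spherical symmetry: dV = 4πs² ds.)
With u = A·(1 − s/(2b))·e^(−s/(2b)), the integral evaluates to A²·[8·π·b^3].
Substituting b = 3.31 gives A² = 0.001097, so A = 0.03312.

A ≈ 0.0331 fm^(-3/2)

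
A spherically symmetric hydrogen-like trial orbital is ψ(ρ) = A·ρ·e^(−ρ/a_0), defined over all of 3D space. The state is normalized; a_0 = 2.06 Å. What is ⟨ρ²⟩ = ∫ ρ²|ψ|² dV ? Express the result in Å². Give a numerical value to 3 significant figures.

⟨ρ^2⟩ ≈ 31.8 Å^2

⟨ρ²⟩ = ∫ ρ^2 |ψ|² 4πρ² dρ over the full domain.
Since the A² factors cancel between numerator and denominator, ⟨ρ²⟩ = 15·a_0^2/2.
Putting a_0 = 2.06 gives 31.83.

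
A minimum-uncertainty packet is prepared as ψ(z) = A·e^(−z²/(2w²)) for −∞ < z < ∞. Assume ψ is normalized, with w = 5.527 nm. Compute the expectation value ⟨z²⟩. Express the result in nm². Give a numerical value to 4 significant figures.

The expectation value is the |ψ|²-weighted average of z^2: ∫ z^2|ψ|² dz.
Using the Gaussian integral ∫_{−∞}^{∞} e^(−αz²) dz = √(π/α), the ratio of the moment integral to the normalization integral gives ⟨z²⟩ = w^2/2.
With w = 5.527, ⟨z^2⟩ = 15.274.

⟨z^2⟩ ≈ 15.27 nm^2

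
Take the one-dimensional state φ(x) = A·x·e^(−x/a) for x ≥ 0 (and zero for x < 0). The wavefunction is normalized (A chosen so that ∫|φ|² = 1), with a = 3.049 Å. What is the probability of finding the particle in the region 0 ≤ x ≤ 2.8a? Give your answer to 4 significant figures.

P = ∫_{0}^{2.8a} |φ(x)|² dx.
The normalization integral ∫|φ|²dx over the whole domain equals a^3/4·A², and A² cancels in the ratio.
In terms of u = x/a (A² and the length scale cancel between numerator and denominator), P = [∫_{0}^{2.8} u^2·e^(-2·u) du] / [∫_{0}^{∞} u^2·e^(-2·u) du].
With ∫ u^2·e^(-2·u) du = -(2·u^2 + 2·u + 1)·e^(-2·u)/4 + C, the region integral is 1/4 - 557·e^(-28/5)/100 and the full one is 1/4.
Taking the ratio, P = 0.91761.

P ≈ 0.9176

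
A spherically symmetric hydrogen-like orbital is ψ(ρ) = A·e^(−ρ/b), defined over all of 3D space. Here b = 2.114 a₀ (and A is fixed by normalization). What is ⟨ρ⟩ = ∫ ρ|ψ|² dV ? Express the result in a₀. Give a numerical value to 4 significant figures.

By definition ⟨ρ⟩ = ∫ ρ |ψ(ρ)|² 4πρ² dρ.
With ∫₀^∞ ρ^3 e^(−αρ) dρ = 3!/α^4, evaluating both integrals, ⟨ρ⟩ = 3·b/2.
With b = 2.114, ⟨ρ⟩ = 3.1710.

⟨ρ⟩ ≈ 3.171 a₀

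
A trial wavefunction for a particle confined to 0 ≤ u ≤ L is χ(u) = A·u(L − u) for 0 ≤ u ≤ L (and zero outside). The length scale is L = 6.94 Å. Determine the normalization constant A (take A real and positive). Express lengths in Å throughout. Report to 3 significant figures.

A ≈ 0.0432 Å^(-5/2)

Require ∫ |χ|² du = 1 over the whole domain.
Expanding the polynomial and integrating term by term, with χ = A·u(L − u), the integral evaluates to A²·[L^5/30].
Setting this equal to 1 gives A² = 1/(L^5/30).
With L = 6.94: A² = 0.001863 and A = 0.04317.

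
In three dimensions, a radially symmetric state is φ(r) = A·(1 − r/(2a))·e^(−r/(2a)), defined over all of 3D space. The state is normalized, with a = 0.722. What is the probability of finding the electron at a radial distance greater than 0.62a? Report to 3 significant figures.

P ≈ 0.985

Integrate the radial probability density 4πr²|φ|² over r > 0.62a.
A² is fixed by ∫₀^∞ 4πr²|φ|² dr = 1, i.e. A² = (8·π·a^3)^(−1).
In terms of u = r/a (A², 4π and the length scale all cancel between numerator and denominator), P = [∫_{0.62}^{∞} u^2·(1 - u/2)^2·e^(-u) du] / [∫_{0}^{∞} u^2·(1 - u/2)^2·e^(-u) du].
With ∫ u^2·(1 - u/2)^2·e^(-u) du = -(u^4/4 + u^2 + 2·u + 2)·e^(-u) + C, the region integral is ≈ 1.9696 and the full one is 2.
This evaluates to P = 0.9848.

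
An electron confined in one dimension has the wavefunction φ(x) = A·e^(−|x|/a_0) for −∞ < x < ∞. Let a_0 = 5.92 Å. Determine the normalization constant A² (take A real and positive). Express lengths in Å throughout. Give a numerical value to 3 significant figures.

A^2 ≈ 0.169 Å^(-1)

The normalization condition is ∫|φ|² dx = 1 from −∞ to ∞.
Recall ∫₀^∞ x^m e^(−x/β) dx = m!·β^(m+1), the integral (without the A² prefactor) comes out to a_0.
Substituting a_0 = 5.92 gives A² = 0.1689, so A = 0.4110.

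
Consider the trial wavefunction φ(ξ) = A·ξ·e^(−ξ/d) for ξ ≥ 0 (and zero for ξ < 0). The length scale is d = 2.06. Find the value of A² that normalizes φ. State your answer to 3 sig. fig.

Normalization requires ∫|φ|² dξ = 1, integrated from 0 to ∞.
With ∫₀^∞ ξ^2 e^(−αξ) dξ = 2!/α^3, the integral (without the A² prefactor) comes out to d^3/4.
Hence A² = 1/[d^3/4].
Plugging in d = 2.06 yields A = 0.6764.

A^2 ≈ 0.458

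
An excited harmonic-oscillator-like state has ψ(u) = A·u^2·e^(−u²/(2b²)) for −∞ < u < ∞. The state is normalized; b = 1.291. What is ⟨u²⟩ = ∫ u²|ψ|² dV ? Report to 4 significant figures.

By definition ⟨u²⟩ = ∫ u^2 |ψ(u)|² du.
Differentiating ∫e^(−αu²) du = √(π/α) under α to get the higher moments, evaluating both integrals, ⟨u²⟩ = 5·b^2/2.
Putting b = 1.291 gives 4.1667.

⟨u^2⟩ ≈ 4.167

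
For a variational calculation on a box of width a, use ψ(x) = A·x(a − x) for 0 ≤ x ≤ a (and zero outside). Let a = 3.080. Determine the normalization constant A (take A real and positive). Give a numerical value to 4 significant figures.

A ≈ 0.3290

The normalization condition is ∫|ψ|² dx = 1 from 0 to a.
Expanding the polynomial and integrating term by term, the integral (without the A² prefactor) comes out to a^5/30.
So A² = (a^5/30)^(−1).
Plugging in a = 3.080 yields A = 0.32899.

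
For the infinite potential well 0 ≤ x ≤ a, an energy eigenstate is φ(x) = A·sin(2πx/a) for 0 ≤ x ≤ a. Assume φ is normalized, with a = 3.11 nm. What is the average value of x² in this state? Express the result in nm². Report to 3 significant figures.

⟨x^2⟩ ≈ 3.10 nm^2

⟨x²⟩ = ∫ x^2 |φ|² dx over the full domain.
With ∫₀^a sin²(nπx/a) dx = a/2, evaluating both integrals, ⟨x²⟩ = -a^2/(8·π^2) + a^2/3.
Putting a = 3.11 gives 3.102.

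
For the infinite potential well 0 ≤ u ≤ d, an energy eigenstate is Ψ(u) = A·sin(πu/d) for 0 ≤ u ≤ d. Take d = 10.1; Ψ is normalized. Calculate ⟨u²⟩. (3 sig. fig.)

By definition ⟨u²⟩ = ∫ u^2 |Ψ(u)|² du.
Since the A² factors cancel between numerator and denominator, ⟨u²⟩ = -d^2/(2·π^2) + d^2/3.
With d = 10.1, ⟨u^2⟩ = 28.84.

⟨u^2⟩ ≈ 28.8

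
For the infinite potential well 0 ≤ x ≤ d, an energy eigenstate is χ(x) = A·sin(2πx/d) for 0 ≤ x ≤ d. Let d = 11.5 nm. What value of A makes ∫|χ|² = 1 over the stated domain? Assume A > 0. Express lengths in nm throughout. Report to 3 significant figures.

We need A² ∫|f|² dx = 1, taking the integral from 0 to d.
Using sin²θ = (1 − cos 2θ)/2, with χ = A·sin(2πx/d), the integral evaluates to A²·[d/2].
So A² = (d/2)^(−1).
With d = 11.5: A² = 0.1739 and A = 0.4170.

A ≈ 0.417 nm^(-1/2)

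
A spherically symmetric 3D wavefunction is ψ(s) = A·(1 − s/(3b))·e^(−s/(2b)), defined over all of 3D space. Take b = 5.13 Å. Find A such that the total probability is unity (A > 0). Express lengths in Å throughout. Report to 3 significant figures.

A ≈ 0.0297 Å^(-3/2)

We need A² ∫|f|² 4πs² ds = 1, taking the integral from 0 to ∞.
(Spherical symmetry: dV = 4πs² ds.)
∫|ψ|² 4πs² ds = A²·(8·π·b^3/3).
Hence A² = 1/[8·π·b^3/3].
With b = 5.13: A² = 0.0008842 and A = 0.02973.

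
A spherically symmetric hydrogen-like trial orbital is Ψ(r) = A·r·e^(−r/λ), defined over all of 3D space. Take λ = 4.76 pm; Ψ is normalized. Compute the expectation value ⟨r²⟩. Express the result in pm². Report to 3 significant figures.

By definition ⟨r²⟩ = ∫ r^2 |Ψ(r)|² 4πr² dr.
Evaluating both integrals, ⟨r²⟩ = 15·λ^2/2.
With λ = 4.76, ⟨r^2⟩ = 169.9.

⟨r^2⟩ ≈ 170 pm^2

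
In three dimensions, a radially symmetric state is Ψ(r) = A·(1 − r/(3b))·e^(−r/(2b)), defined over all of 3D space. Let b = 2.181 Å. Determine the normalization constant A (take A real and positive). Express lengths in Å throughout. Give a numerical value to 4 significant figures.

Require ∫ |Ψ|² 4πr² dr = 1 over the whole domain.
With Ψ = A·(1 − r/(3b))·e^(−r/(2b)), the integral evaluates to A²·[8·π·b^3/3].
Substituting b = 2.181 gives A² = 0.011506, so A = 0.10726.

A ≈ 0.1073 Å^(-3/2)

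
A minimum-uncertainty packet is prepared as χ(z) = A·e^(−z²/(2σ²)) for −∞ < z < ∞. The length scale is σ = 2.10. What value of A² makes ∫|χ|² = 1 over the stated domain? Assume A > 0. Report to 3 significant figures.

A^2 ≈ 0.269

The normalization condition is ∫|χ|² dz = 1 from −∞ to ∞.
The integral (without the A² prefactor) comes out to √(π)·σ.
Setting this equal to 1 gives A² = 1/(√(π)·σ).
Substituting σ = 2.10 gives A² = 0.2687, so A = 0.5183.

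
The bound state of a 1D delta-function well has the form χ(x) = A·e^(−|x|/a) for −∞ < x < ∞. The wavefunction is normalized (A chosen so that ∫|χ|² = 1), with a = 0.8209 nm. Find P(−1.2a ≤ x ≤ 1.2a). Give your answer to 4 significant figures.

P ≈ 0.9093

The probability is P = ∫ |χ|² dx over [−1.2a, 1.2a].
The normalization integral ∫|χ|²dx over the whole domain equals a·A², and A² cancels in the ratio.
By symmetry take twice the x ≥ 0 contribution in numerator and denominator; the 2's cancel. In terms of u = x/a (A² and the length scale cancel between numerator and denominator), P = [∫_{0}^{1.2} e^(-2·u) du] / [∫_{0}^{∞} e^(-2·u) du].
Using ∫ e^(-2·u) du = -e^(-2·u)/2, the numerator is 1/2 - e^(-12/5)/2 and the denominator is 1/2.
This works out to P = 0.90928.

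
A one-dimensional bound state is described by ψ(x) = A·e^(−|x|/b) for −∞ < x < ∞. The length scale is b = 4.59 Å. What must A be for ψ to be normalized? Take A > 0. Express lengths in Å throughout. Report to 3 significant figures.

A ≈ 0.467 Å^(-1/2)

Normalization requires ∫|ψ|² dx = 1, integrated from −∞ to ∞.
Using ∫₀^∞ xⁿ e^(−αx) dx = n!/αⁿ⁺¹, ∫|ψ|² dx = A²·(b).
Setting this equal to 1 gives A² = 1/(b).
With b = 4.59: A² = 0.2179 and A = 0.4668.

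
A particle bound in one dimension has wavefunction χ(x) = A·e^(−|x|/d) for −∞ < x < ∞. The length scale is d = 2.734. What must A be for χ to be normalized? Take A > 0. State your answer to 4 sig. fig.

A ≈ 0.6048

We need A² ∫|f|² dx = 1, taking the integral from −∞ to ∞.
∫|χ|² dx = A²·(d).
So A² = (d)^(−1).
Substituting d = 2.734 gives A² = 0.36576, so A = 0.60478.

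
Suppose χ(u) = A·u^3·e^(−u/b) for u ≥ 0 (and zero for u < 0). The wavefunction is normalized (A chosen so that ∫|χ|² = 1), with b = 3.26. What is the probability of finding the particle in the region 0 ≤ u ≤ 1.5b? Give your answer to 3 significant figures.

P ≈ 0.0335

The probability is P = ∫ |χ|² du over [0, 1.5b].
With A² fixed by ∫|χ|² = 1, i.e. A² = (45·b^7/8)^(−1), substitute and integrate.
Substituting t = u/b, A² and the length scale cancel in the ratio: P = ∫_{0}^{1.5} t^6·e^(-2·t) dt / ∫_{0}^{∞} t^6·e^(-2·t) dt.
Using ∫ t^6·e^(-2·t) dt = -(4·t^6 + 12·t^5 + 30·t^4 + 60·t^3 + 90·t^2 + 90·t + 45)·e^(-2·t)/8, the numerator is ≈ 0.18849 and the denominator is 45/8.
The result is P = 0.03351.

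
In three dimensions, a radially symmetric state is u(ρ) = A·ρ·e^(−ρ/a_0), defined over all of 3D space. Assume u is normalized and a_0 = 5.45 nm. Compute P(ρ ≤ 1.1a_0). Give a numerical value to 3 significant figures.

P = ∫ |u|² 4πρ² dρ over ρ ≤ 1.1a_0.
Normalization gives A² = 1/(3·π·a_0^5).
Substituting t = ρ/a_0, A², 4π and the length scale all cancel in the ratio: P = ∫_{0}^{1.1} t^4·e^(-2·t) dt / ∫_{0}^{∞} t^4·e^(-2·t) dt.
With ∫ t^4·e^(-2·t) dt = -(t^4/2 + t^3 + 3·t^2/2 + 3·t/2 + 3/4)·e^(-2·t) + C, the region integral is ≈ 0.054372 and the full one is 3/4.
This evaluates to P = 0.07250.

P ≈ 0.0725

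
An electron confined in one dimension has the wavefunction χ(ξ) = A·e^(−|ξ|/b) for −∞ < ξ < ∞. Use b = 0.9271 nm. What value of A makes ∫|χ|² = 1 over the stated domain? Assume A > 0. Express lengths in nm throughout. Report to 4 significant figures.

The normalization condition is ∫|χ|² dξ = 1 from −∞ to ∞.
∫|χ|² dξ = A²·(b).
Plugging in b = 0.9271 yields A = 1.0386.

A ≈ 1.039 nm^(-1/2)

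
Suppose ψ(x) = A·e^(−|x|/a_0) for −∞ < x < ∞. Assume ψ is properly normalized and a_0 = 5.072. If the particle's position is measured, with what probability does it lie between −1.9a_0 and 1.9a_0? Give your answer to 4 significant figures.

P ≈ 0.9776

|ψ|² is the probability density, so P = ∫_{−1.9a_0}^{1.9a_0} |ψ|² dx.
Since A² = 1/(a_0), this is the region integral divided by the full normalization integral.
By symmetry take twice the x ≥ 0 contribution in numerator and denominator; the 2's cancel. Let u = x/a_0; then A² and the length scale cancel, so P = ∫_{0}^{1.9} e^(-2·u) du ÷ ∫_{0}^{∞} e^(-2·u) du.
Using ∫ e^(-2·u) du = -e^(-2·u)/2, the numerator is 1/2 - e^(-19/5)/2 and the denominator is 1/2.
The result is P = 0.97763.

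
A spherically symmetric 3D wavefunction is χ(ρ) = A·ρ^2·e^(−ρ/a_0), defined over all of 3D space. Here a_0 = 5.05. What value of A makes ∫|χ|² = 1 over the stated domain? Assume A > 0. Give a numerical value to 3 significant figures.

The normalization condition is ∫|χ|² 4πρ² dρ = 1 from 0 to ∞.
(Spherical symmetry: dV = 4πρ² dρ.)
The integral (without the A² prefactor) comes out to 45·π·a_0^7/2.
Plugging in a_0 = 5.05 yields A = 0.0004110.

A ≈ 0.000411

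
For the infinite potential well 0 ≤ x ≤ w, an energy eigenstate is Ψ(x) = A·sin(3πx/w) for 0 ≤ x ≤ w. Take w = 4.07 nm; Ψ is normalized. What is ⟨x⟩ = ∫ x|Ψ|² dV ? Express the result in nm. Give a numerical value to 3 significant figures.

⟨x⟩ = ∫ x |Ψ|² dx over the full domain.
Using sin²θ = (1 − cos 2θ)/2, the ratio of the moment integral to the normalization integral gives ⟨x⟩ = w/2.
Putting w = 4.07 gives 2.035.

⟨x⟩ ≈ 2.04 nm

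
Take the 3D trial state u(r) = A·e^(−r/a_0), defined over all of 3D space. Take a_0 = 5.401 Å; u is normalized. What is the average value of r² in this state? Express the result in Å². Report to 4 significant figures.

⟨r^2⟩ ≈ 87.51 Å^2

The expectation value is the |u|²-weighted average of r^2: ∫ r^2|u|² 4πr² dr.
With ∫₀^∞ r^4 e^(−αr) dr = 4!/α^5, evaluating both integrals, ⟨r²⟩ = 3·a_0^2.
Putting a_0 = 5.401 gives 87.512.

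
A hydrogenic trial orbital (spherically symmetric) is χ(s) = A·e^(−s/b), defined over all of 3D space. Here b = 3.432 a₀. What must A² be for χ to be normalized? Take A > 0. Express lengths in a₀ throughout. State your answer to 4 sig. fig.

A^2 ≈ 0.007874 a₀^(-3)

Normalization requires ∫|χ|² 4πs² ds = 1, integrated from 0 to ∞.
In 3D with spherical symmetry the volume element is 4πs² ds.
∫|χ|² 4πs² ds = A²·(π·b^3).
Setting this equal to 1 gives A² = 1/(π·b^3).
Substituting b = 3.432 gives A² = 0.0078742, so A = 0.088737.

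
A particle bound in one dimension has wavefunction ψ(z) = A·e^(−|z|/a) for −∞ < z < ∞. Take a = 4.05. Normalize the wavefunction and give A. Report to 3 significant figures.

A ≈ 0.497

Require ∫ |ψ|² dz = 1 over the whole domain.
Using ∫₀^∞ zⁿ e^(−αz) dz = n!/αⁿ⁺¹, ∫|ψ|² dz = A²·(a).
Setting this equal to 1 gives A² = 1/(a).
Substituting a = 4.05 gives A² = 0.2469, so A = 0.4969.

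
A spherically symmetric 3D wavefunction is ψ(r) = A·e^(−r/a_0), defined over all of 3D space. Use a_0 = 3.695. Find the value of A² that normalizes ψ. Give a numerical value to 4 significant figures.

A^2 ≈ 0.006310

Require ∫ |ψ|² 4πr² dr = 1 over the whole domain.
In 3D with spherical symmetry the volume element is 4πr² dr.
With ∫₀^∞ r^2 e^(−αr) dr = 2!/α^3, the integral (without the A² prefactor) comes out to π·a_0^3.
Plugging in a_0 = 3.695 yields A = 0.079433.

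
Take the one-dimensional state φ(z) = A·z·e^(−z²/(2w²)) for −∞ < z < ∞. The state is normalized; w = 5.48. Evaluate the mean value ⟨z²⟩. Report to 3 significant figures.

⟨z²⟩ = ∫ z^2 |φ|² dz over the full domain.
With ∫_{−∞}^{∞} z^(2m) e^(−αz²) dz = (2m−1)!!·√π / (2^m α^(m+1/2)), since the A² factors cancel between numerator and denominator, ⟨z²⟩ = 3·w^2/2.
With w = 5.48, ⟨z^2⟩ = 45.05.

⟨z^2⟩ ≈ 45.0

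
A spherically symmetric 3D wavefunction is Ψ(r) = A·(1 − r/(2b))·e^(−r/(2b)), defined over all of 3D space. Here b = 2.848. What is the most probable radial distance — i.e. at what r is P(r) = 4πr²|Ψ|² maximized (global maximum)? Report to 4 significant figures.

Differentiate P(r) = 4πr²|Ψ|² with respect to r and set to zero.
Solving yields r = b·(√(5) + 3).
With b = 2.848, the most probable radial distance is 14.912.

r ≈ 14.91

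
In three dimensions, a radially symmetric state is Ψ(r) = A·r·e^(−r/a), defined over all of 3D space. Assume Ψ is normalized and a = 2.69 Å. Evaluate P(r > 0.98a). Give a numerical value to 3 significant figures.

P ≈ 0.951

With dV = 4πr²dr, the probability is ∫|Ψ|² dV over r > 0.98a.
Normalization gives A² = 1/(3·π·a^5).
In terms of u = r/a (A², 4π and the length scale all cancel between numerator and denominator), P = [∫_{0.98}^{∞} u^4·e^(-2·u) du] / [∫_{0}^{∞} u^4·e^(-2·u) du].
Using ∫ u^4·e^(-2·u) du = -(u^4/2 + u^3 + 3·u^2/2 + 3·u/2 + 3/4)·e^(-2·u), the numerator is ≈ 0.71316 and the denominator is 3/4.
Taking the ratio yields P = 0.9509.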